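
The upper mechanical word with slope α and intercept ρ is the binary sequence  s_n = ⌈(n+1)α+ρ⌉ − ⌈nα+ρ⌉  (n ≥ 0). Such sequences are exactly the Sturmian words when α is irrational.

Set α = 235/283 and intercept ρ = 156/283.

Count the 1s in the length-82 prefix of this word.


68

#1s = Σ_{n=0}^{81} s_n = Σ_{n=0}^{81} (⌈(n+1)α+ρ⌉ − ⌈nα+ρ⌉)
the sum telescopes: every ⌈nα+ρ⌉ with 0 < n < 82 appears once with + and once with −, leaving ⌈82α+ρ⌉ − ⌈0·α+ρ⌉
82α + ρ = (82·235 + 156) / 283 = 19426/283
ρ = 156/283
⌈19426/283⌉ = 69,  ⌈156/283⌉ = 1
#1s = 69 − 1 = 68


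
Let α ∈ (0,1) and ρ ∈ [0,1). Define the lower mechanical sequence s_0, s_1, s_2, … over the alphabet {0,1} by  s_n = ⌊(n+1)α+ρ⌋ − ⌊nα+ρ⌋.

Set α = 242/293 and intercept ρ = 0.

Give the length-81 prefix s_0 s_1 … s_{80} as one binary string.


n=0: ⌊(1·242)/293⌋ − ⌊(0·242)/293⌋ = ⌊242/293⌋ − ⌊0/293⌋ = 0 − 0 = 0
n=1: ⌊(2·242)/293⌋ − ⌊(1·242)/293⌋ = ⌊484/293⌋ − ⌊242/293⌋ = 1 − 0 = 1
n=2: ⌊(3·242)/293⌋ − ⌊(2·242)/293⌋ = ⌊726/293⌋ − ⌊484/293⌋ = 2 − 1 = 1
n=3: ⌊(4·242)/293⌋ − ⌊(3·242)/293⌋ = ⌊968/293⌋ − ⌊726/293⌋ = 3 − 2 = 1
n=4: ⌊(5·242)/293⌋ − ⌊(4·242)/293⌋ = ⌊1210/293⌋ − ⌊968/293⌋ = 4 − 3 = 1
n=5: ⌊(6·242)/293⌋ − ⌊(5·242)/293⌋ = ⌊1452/293⌋ − ⌊1210/293⌋ = 4 − 4 = 0
n=6: ⌊(7·242)/293⌋ − ⌊(6·242)/293⌋ = ⌊1694/293⌋ − ⌊1452/293⌋ = 5 − 4 = 1
n=7: ⌊(8·242)/293⌋ − ⌊(7·242)/293⌋ = ⌊1936/293⌋ − ⌊1694/293⌋ = 6 − 5 = 1
n=8: ⌊(9·242)/293⌋ − ⌊(8·242)/293⌋ = ⌊2178/293⌋ − ⌊1936/293⌋ = 7 − 6 = 1
n=9: ⌊(10·242)/293⌋ − ⌊(9·242)/293⌋ = ⌊2420/293⌋ − ⌊2178/293⌋ = 8 − 7 = 1
n=10: ⌊(11·242)/293⌋ − ⌊(10·242)/293⌋ = ⌊2662/293⌋ − ⌊2420/293⌋ = 9 − 8 = 1
n=11: ⌊(12·242)/293⌋ − ⌊(11·242)/293⌋ = ⌊2904/293⌋ − ⌊2662/293⌋ = 9 − 9 = 0
n=12: ⌊(13·242)/293⌋ − ⌊(12·242)/293⌋ = ⌊3146/293⌋ − ⌊2904/293⌋ = 10 − 9 = 1
n=13: ⌊(14·242)/293⌋ − ⌊(13·242)/293⌋ = ⌊3388/293⌋ − ⌊3146/293⌋ = 11 − 10 = 1
n=14: ⌊(15·242)/293⌋ − ⌊(14·242)/293⌋ = ⌊3630/293⌋ − ⌊3388/293⌋ = 12 − 11 = 1
n=15: ⌊(16·242)/293⌋ − ⌊(15·242)/293⌋ = ⌊3872/293⌋ − ⌊3630/293⌋ = 13 − 12 = 1
n=16: ⌊(17·242)/293⌋ − ⌊(16·242)/293⌋ = ⌊4114/293⌋ − ⌊3872/293⌋ = 14 − 13 = 1
n=17: ⌊(18·242)/293⌋ − ⌊(17·242)/293⌋ = ⌊4356/293⌋ − ⌊4114/293⌋ = 14 − 14 = 0
n=18: ⌊(19·242)/293⌋ − ⌊(18·242)/293⌋ = ⌊4598/293⌋ − ⌊4356/293⌋ = 15 − 14 = 1
n=19: ⌊(20·242)/293⌋ − ⌊(19·242)/293⌋ = ⌊4840/293⌋ − ⌊4598/293⌋ = 16 − 15 = 1
n=20: ⌊(21·242)/293⌋ − ⌊(20·242)/293⌋ = ⌊5082/293⌋ − ⌊4840/293⌋ = 17 − 16 = 1
n=21: ⌊(22·242)/293⌋ − ⌊(21·242)/293⌋ = ⌊5324/293⌋ − ⌊5082/293⌋ = 18 − 17 = 1
n=22: ⌊(23·242)/293⌋ − ⌊(22·242)/293⌋ = ⌊5566/293⌋ − ⌊5324/293⌋ = 18 − 18 = 0
n=23: ⌊(24·242)/293⌋ − ⌊(23·242)/293⌋ = ⌊5808/293⌋ − ⌊5566/293⌋ = 19 − 18 = 1
n=24: ⌊(25·242)/293⌋ − ⌊(24·242)/293⌋ = ⌊6050/293⌋ − ⌊5808/293⌋ = 20 − 19 = 1
n=25: ⌊(26·242)/293⌋ − ⌊(25·242)/293⌋ = ⌊6292/293⌋ − ⌊6050/293⌋ = 21 − 20 = 1
n=26: ⌊(27·242)/293⌋ − ⌊(26·242)/293⌋ = ⌊6534/293⌋ − ⌊6292/293⌋ = 22 − 21 = 1
n=27: ⌊(28·242)/293⌋ − ⌊(27·242)/293⌋ = ⌊6776/293⌋ − ⌊6534/293⌋ = 23 − 22 = 1
n=28: ⌊(29·242)/293⌋ − ⌊(28·242)/293⌋ = ⌊7018/293⌋ − ⌊6776/293⌋ = 23 − 23 = 0
n=29: ⌊(30·242)/293⌋ − ⌊(29·242)/293⌋ = ⌊7260/293⌋ − ⌊7018/293⌋ = 24 − 23 = 1
n=30: ⌊(31·242)/293⌋ − ⌊(30·242)/293⌋ = ⌊7502/293⌋ − ⌊7260/293⌋ = 25 − 24 = 1
n=31: ⌊(32·242)/293⌋ − ⌊(31·242)/293⌋ = ⌊7744/293⌋ − ⌊7502/293⌋ = 26 − 25 = 1
n=32: ⌊(33·242)/293⌋ − ⌊(32·242)/293⌋ = ⌊7986/293⌋ − ⌊7744/293⌋ = 27 − 26 = 1
n=33: ⌊(34·242)/293⌋ − ⌊(33·242)/293⌋ = ⌊8228/293⌋ − ⌊7986/293⌋ = 28 − 27 = 1
n=34: ⌊(35·242)/293⌋ − ⌊(34·242)/293⌋ = ⌊8470/293⌋ − ⌊8228/293⌋ = 28 − 28 = 0
n=35: ⌊(36·242)/293⌋ − ⌊(35·242)/293⌋ = ⌊8712/293⌋ − ⌊8470/293⌋ = 29 − 28 = 1
n=36: ⌊(37·242)/293⌋ − ⌊(36·242)/293⌋ = ⌊8954/293⌋ − ⌊8712/293⌋ = 30 − 29 = 1
n=37: ⌊(38·242)/293⌋ − ⌊(37·242)/293⌋ = ⌊9196/293⌋ − ⌊8954/293⌋ = 31 − 30 = 1
n=38: ⌊(39·242)/293⌋ − ⌊(38·242)/293⌋ = ⌊9438/293⌋ − ⌊9196/293⌋ = 32 − 31 = 1
n=39: ⌊(40·242)/293⌋ − ⌊(39·242)/293⌋ = ⌊9680/293⌋ − ⌊9438/293⌋ = 33 − 32 = 1
n=40: ⌊(41·242)/293⌋ − ⌊(40·242)/293⌋ = ⌊9922/293⌋ − ⌊9680/293⌋ = 33 − 33 = 0
n=41: ⌊(42·242)/293⌋ − ⌊(41·242)/293⌋ = ⌊10164/293⌋ − ⌊9922/293⌋ = 34 − 33 = 1
n=42: ⌊(43·242)/293⌋ − ⌊(42·242)/293⌋ = ⌊10406/293⌋ − ⌊10164/293⌋ = 35 − 34 = 1
n=43: ⌊(44·242)/293⌋ − ⌊(43·242)/293⌋ = ⌊10648/293⌋ − ⌊10406/293⌋ = 36 − 35 = 1
n=44: ⌊(45·242)/293⌋ − ⌊(44·242)/293⌋ = ⌊10890/293⌋ − ⌊10648/293⌋ = 37 − 36 = 1
n=45: ⌊(46·242)/293⌋ − ⌊(45·242)/293⌋ = ⌊11132/293⌋ − ⌊10890/293⌋ = 37 − 37 = 0
n=46: ⌊(47·242)/293⌋ − ⌊(46·242)/293⌋ = ⌊11374/293⌋ − ⌊11132/293⌋ = 38 − 37 = 1
n=47: ⌊(48·242)/293⌋ − ⌊(47·242)/293⌋ = ⌊11616/293⌋ − ⌊11374/293⌋ = 39 − 38 = 1
n=48: ⌊(49·242)/293⌋ − ⌊(48·242)/293⌋ = ⌊11858/293⌋ − ⌊11616/293⌋ = 40 − 39 = 1
n=49: ⌊(50·242)/293⌋ − ⌊(49·242)/293⌋ = ⌊12100/293⌋ − ⌊11858/293⌋ = 41 − 40 = 1
n=50: ⌊(51·242)/293⌋ − ⌊(50·242)/293⌋ = ⌊12342/293⌋ − ⌊12100/293⌋ = 42 − 41 = 1
n=51: ⌊(52·242)/293⌋ − ⌊(51·242)/293⌋ = ⌊12584/293⌋ − ⌊12342/293⌋ = 42 − 42 = 0
n=52: ⌊(53·242)/293⌋ − ⌊(52·242)/293⌋ = ⌊12826/293⌋ − ⌊12584/293⌋ = 43 − 42 = 1
n=53: ⌊(54·242)/293⌋ − ⌊(53·242)/293⌋ = ⌊13068/293⌋ − ⌊12826/293⌋ = 44 − 43 = 1
n=54: ⌊(55·242)/293⌋ − ⌊(54·242)/293⌋ = ⌊13310/293⌋ − ⌊13068/293⌋ = 45 − 44 = 1
n=55: ⌊(56·242)/293⌋ − ⌊(55·242)/293⌋ = ⌊13552/293⌋ − ⌊13310/293⌋ = 46 − 45 = 1
n=56: ⌊(57·242)/293⌋ − ⌊(56·242)/293⌋ = ⌊13794/293⌋ − ⌊13552/293⌋ = 47 − 46 = 1
n=57: ⌊(58·242)/293⌋ − ⌊(57·242)/293⌋ = ⌊14036/293⌋ − ⌊13794/293⌋ = 47 − 47 = 0
n=58: ⌊(59·242)/293⌋ − ⌊(58·242)/293⌋ = ⌊14278/293⌋ − ⌊14036/293⌋ = 48 − 47 = 1
n=59: ⌊(60·242)/293⌋ − ⌊(59·242)/293⌋ = ⌊14520/293⌋ − ⌊14278/293⌋ = 49 − 48 = 1
n=60: ⌊(61·242)/293⌋ − ⌊(60·242)/293⌋ = ⌊14762/293⌋ − ⌊14520/293⌋ = 50 − 49 = 1
n=61: ⌊(62·242)/293⌋ − ⌊(61·242)/293⌋ = ⌊15004/293⌋ − ⌊14762/293⌋ = 51 − 50 = 1
n=62: ⌊(63·242)/293⌋ − ⌊(62·242)/293⌋ = ⌊15246/293⌋ − ⌊15004/293⌋ = 52 − 51 = 1
n=63: ⌊(64·242)/293⌋ − ⌊(63·242)/293⌋ = ⌊15488/293⌋ − ⌊15246/293⌋ = 52 − 52 = 0
n=64: ⌊(65·242)/293⌋ − ⌊(64·242)/293⌋ = ⌊15730/293⌋ − ⌊15488/293⌋ = 53 − 52 = 1
n=65: ⌊(66·242)/293⌋ − ⌊(65·242)/293⌋ = ⌊15972/293⌋ − ⌊15730/293⌋ = 54 − 53 = 1
n=66: ⌊(67·242)/293⌋ − ⌊(66·242)/293⌋ = ⌊16214/293⌋ − ⌊15972/293⌋ = 55 − 54 = 1
n=67: ⌊(68·242)/293⌋ − ⌊(67·242)/293⌋ = ⌊16456/293⌋ − ⌊16214/293⌋ = 56 − 55 = 1
n=68: ⌊(69·242)/293⌋ − ⌊(68·242)/293⌋ = ⌊16698/293⌋ − ⌊16456/293⌋ = 56 − 56 = 0
n=69: ⌊(70·242)/293⌋ − ⌊(69·242)/293⌋ = ⌊16940/293⌋ − ⌊16698/293⌋ = 57 − 56 = 1
n=70: ⌊(71·242)/293⌋ − ⌊(70·242)/293⌋ = ⌊17182/293⌋ − ⌊16940/293⌋ = 58 − 57 = 1
n=71: ⌊(72·242)/293⌋ − ⌊(71·242)/293⌋ = ⌊17424/293⌋ − ⌊17182/293⌋ = 59 − 58 = 1
n=72: ⌊(73·242)/293⌋ − ⌊(72·242)/293⌋ = ⌊17666/293⌋ − ⌊17424/293⌋ = 60 − 59 = 1
n=73: ⌊(74·242)/293⌋ − ⌊(73·242)/293⌋ = ⌊17908/293⌋ − ⌊17666/293⌋ = 61 − 60 = 1
n=74: ⌊(75·242)/293⌋ − ⌊(74·242)/293⌋ = ⌊18150/293⌋ − ⌊17908/293⌋ = 61 − 61 = 0
n=75: ⌊(76·242)/293⌋ − ⌊(75·242)/293⌋ = ⌊18392/293⌋ − ⌊18150/293⌋ = 62 − 61 = 1
n=76: ⌊(77·242)/293⌋ − ⌊(76·242)/293⌋ = ⌊18634/293⌋ − ⌊18392/293⌋ = 63 − 62 = 1
n=77: ⌊(78·242)/293⌋ − ⌊(77·242)/293⌋ = ⌊18876/293⌋ − ⌊18634/293⌋ = 64 − 63 = 1
n=78: ⌊(79·242)/293⌋ − ⌊(78·242)/293⌋ = ⌊19118/293⌋ − ⌊18876/293⌋ = 65 − 64 = 1
n=79: ⌊(80·242)/293⌋ − ⌊(79·242)/293⌋ = ⌊19360/293⌋ − ⌊19118/293⌋ = 66 − 65 = 1
n=80: ⌊(81·242)/293⌋ − ⌊(80·242)/293⌋ = ⌊19602/293⌋ − ⌊19360/293⌋ = 66 − 66 = 0

011110111110111110111101111101111101111101111011111011111011111011110111110111110


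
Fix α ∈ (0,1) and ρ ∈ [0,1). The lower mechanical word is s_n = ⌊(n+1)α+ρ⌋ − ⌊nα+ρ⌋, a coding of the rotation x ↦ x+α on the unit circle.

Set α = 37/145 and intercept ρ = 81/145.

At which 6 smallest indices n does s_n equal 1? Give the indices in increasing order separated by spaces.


n=0: ⌊118/145⌋−⌊81/145⌋ = 0−0 = 0
n=1: ⌊155/145⌋−⌊118/145⌋ = 1−0 = 1  ← one
n=2: ⌊192/145⌋−⌊155/145⌋ = 1−1 = 0
n=3: ⌊229/145⌋−⌊192/145⌋ = 1−1 = 0
n=4: ⌊266/145⌋−⌊229/145⌋ = 1−1 = 0
n=5: ⌊303/145⌋−⌊266/145⌋ = 2−1 = 1  ← one
n=6: ⌊340/145⌋−⌊303/145⌋ = 2−2 = 0
n=7: ⌊377/145⌋−⌊340/145⌋ = 2−2 = 0
n=8: ⌊414/145⌋−⌊377/145⌋ = 2−2 = 0
n=9: ⌊451/145⌋−⌊414/145⌋ = 3−2 = 1  ← one
n=10: ⌊488/145⌋−⌊451/145⌋ = 3−3 = 0
n=11: ⌊525/145⌋−⌊488/145⌋ = 3−3 = 0
n=12: ⌊562/145⌋−⌊525/145⌋ = 3−3 = 0
n=13: ⌊599/145⌋−⌊562/145⌋ = 4−3 = 1  ← one
n=14: ⌊636/145⌋−⌊599/145⌋ = 4−4 = 0
n=15: ⌊673/145⌋−⌊636/145⌋ = 4−4 = 0
n=16: ⌊710/145⌋−⌊673/145⌋ = 4−4 = 0
n=17: ⌊747/145⌋−⌊710/145⌋ = 5−4 = 1  ← one
n=18: ⌊784/145⌋−⌊747/145⌋ = 5−5 = 0
n=19: ⌊821/145⌋−⌊784/145⌋ = 5−5 = 0
n=20: ⌊858/145⌋−⌊821/145⌋ = 5−5 = 0
n=21: ⌊895/145⌋−⌊858/145⌋ = 6−5 = 1  ← one
positions of the first 6 ones: 1 5 9 13 17 21

1 5 9 13 17 21


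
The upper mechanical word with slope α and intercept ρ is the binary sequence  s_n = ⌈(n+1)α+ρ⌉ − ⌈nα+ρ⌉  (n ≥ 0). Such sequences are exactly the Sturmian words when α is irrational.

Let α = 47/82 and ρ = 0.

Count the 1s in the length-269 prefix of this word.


155

#1s = Σ_{n=0}^{268} s_n = Σ_{n=0}^{268} (⌈(n+1)α+ρ⌉ − ⌈nα+ρ⌉)
the sum telescopes: every ⌈nα+ρ⌉ with 0 < n < 269 appears once with + and once with −, leaving ⌈269α+ρ⌉ − ⌈0·α+ρ⌉
269α + ρ = (269·47) / 82 = 12643/82
ρ = 0/82
⌈12643/82⌉ = 155,  ⌈0/82⌉ = 0
#1s = 155 − 0 = 155


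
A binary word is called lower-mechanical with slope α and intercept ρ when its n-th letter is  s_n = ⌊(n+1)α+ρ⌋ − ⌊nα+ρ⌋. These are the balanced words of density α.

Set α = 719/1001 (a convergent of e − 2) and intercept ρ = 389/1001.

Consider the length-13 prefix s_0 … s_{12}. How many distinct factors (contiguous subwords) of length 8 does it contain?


6

t_n = ⌊(n·719+389)/1001⌋ for n = 0 … 13:
  n=0…9: ⌊389/1001⌋=0 ⌊1108/1001⌋=1 ⌊1827/1001⌋=1 ⌊2546/1001⌋=2 ⌊3265/1001⌋=3 ⌊3984/1001⌋=3 ⌊4703/1001⌋=4 ⌊5422/1001⌋=5 ⌊6141/1001⌋=6 ⌊6860/1001⌋=6
  n=10…13: ⌊7579/1001⌋=7 ⌊8298/1001⌋=8 ⌊9017/1001⌋=9 ⌊9736/1001⌋=9
s_n = t_(n+1) − t_n for n = 0 … 12 gives
prefix = 1011011101110
slide a length-8 window over [0..7] … [5..12] (6 windows); first occurrence of each distinct factor:
  [  0..  7] 10110111
  [  1..  8] 01101110
  [  2..  9] 11011101
  [  3.. 10] 10111011
  [  4.. 11] 01110111
  [  5.. 12] 11101110
distinct factors: {01101110, 01110111, 10110111, 10111011, 11011101, 11101110}
count = 6  (Sturmian bound for length 8 is 9)


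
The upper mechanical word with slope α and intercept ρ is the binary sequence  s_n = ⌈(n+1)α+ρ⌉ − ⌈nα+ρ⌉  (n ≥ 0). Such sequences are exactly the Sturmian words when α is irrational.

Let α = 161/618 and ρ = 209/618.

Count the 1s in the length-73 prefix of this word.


19

#1s = Σ_{n=0}^{72} s_n = Σ_{n=0}^{72} (⌈(n+1)α+ρ⌉ − ⌈nα+ρ⌉)
the sum telescopes: every ⌈nα+ρ⌉ with 0 < n < 73 appears once with + and once with −, leaving ⌈73α+ρ⌉ − ⌈0·α+ρ⌉
73α + ρ = (73·161 + 209) / 618 = 11962/618
ρ = 209/618
⌈11962/618⌉ = 20,  ⌈209/618⌉ = 1
#1s = 20 − 1 = 19


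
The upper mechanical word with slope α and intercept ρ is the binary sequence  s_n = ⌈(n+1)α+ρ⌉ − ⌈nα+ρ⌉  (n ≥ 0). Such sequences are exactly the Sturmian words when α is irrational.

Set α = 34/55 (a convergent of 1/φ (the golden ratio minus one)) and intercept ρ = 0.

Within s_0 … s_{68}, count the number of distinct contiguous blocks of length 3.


t_n = ⌈(n·34)/55⌉ for n = 0 … 69:
  n=0…9: ⌈0/55⌉=0 ⌈34/55⌉=1 ⌈68/55⌉=2 ⌈102/55⌉=2 ⌈136/55⌉=3 ⌈170/55⌉=4 ⌈204/55⌉=4 ⌈238/55⌉=5 ⌈272/55⌉=5 ⌈306/55⌉=6
  n=10…19: ⌈340/55⌉=7 ⌈374/55⌉=7 ⌈408/55⌉=8 ⌈442/55⌉=9 ⌈476/55⌉=9 ⌈510/55⌉=10 ⌈544/55⌉=10 ⌈578/55⌉=11 ⌈612/55⌉=12 ⌈646/55⌉=12
  n=20…29: ⌈680/55⌉=13 ⌈714/55⌉=13 ⌈748/55⌉=14 ⌈782/55⌉=15 ⌈816/55⌉=15 ⌈850/55⌉=16 ⌈884/55⌉=17 ⌈918/55⌉=17 ⌈952/55⌉=18 ⌈986/55⌉=18
  n=30…39: ⌈1020/55⌉=19 ⌈1054/55⌉=20 ⌈1088/55⌉=20 ⌈1122/55⌉=21 ⌈1156/55⌉=22 ⌈1190/55⌉=22 ⌈1224/55⌉=23 ⌈1258/55⌉=23 ⌈1292/55⌉=24 ⌈1326/55⌉=25
  n=40…49: ⌈1360/55⌉=25 ⌈1394/55⌉=26 ⌈1428/55⌉=26 ⌈1462/55⌉=27 ⌈1496/55⌉=28 ⌈1530/55⌉=28 ⌈1564/55⌉=29 ⌈1598/55⌉=30 ⌈1632/55⌉=30 ⌈1666/55⌉=31
  n=50…59: ⌈1700/55⌉=31 ⌈1734/55⌉=32 ⌈1768/55⌉=33 ⌈1802/55⌉=33 ⌈1836/55⌉=34 ⌈1870/55⌉=34 ⌈1904/55⌉=35 ⌈1938/55⌉=36 ⌈1972/55⌉=36 ⌈2006/55⌉=37
  n=60…69: ⌈2040/55⌉=38 ⌈2074/55⌉=38 ⌈2108/55⌉=39 ⌈2142/55⌉=39 ⌈2176/55⌉=40 ⌈2210/55⌉=41 ⌈2244/55⌉=41 ⌈2278/55⌉=42 ⌈2312/55⌉=43 ⌈2346/55⌉=43
s_n = t_(n+1) − t_n for n = 0 … 68 gives
prefix = 110110101101101011010110110101101101011010110110101101011011010110110
slide a length-3 window over [0..2] … [66..68] (67 windows); first occurrence of each distinct factor:
  [  0..  2] 110
  [  1..  3] 101
  [  2..  4] 011
  [  5..  7] 010
  (the other 63 windows repeat one of these)
distinct factors: {010, 011, 101, 110}
count = 4  (Sturmian bound for length 3 is 4)

4


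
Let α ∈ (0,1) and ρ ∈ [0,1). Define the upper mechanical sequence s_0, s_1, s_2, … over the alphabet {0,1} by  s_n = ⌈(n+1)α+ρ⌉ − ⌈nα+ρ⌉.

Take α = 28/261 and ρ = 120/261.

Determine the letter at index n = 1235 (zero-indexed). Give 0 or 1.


(n+1)α + ρ = (1236·28 + 120) / 261 = 34728/261
nα + ρ     = (1235·28 + 120) / 261 = 34700/261
⌈34728/261⌉ = 134,  ⌈34700/261⌉ = 133
s_{1235} = 134 − 133 = 1

1


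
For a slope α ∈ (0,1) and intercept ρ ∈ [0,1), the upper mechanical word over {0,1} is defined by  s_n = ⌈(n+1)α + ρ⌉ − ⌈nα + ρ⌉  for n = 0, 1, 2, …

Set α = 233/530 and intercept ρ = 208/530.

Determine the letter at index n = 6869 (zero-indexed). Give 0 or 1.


(n+1)α + ρ = (6870·233 + 208) / 530 = 1600918/530
nα + ρ     = (6869·233 + 208) / 530 = 1600685/530
⌈1600918/530⌉ = 3021,  ⌈1600685/530⌉ = 3021
s_{6869} = 3021 − 3021 = 0

0


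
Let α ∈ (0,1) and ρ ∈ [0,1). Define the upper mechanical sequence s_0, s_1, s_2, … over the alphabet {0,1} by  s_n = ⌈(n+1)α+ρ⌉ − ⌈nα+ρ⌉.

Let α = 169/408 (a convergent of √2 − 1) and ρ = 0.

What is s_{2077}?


0

(n+1)α + ρ = (2078·169) / 408 = 351182/408
nα + ρ     = (2077·169) / 408 = 351013/408
⌈351182/408⌉ = 861,  ⌈351013/408⌉ = 861
s_{2077} = 861 − 861 = 0


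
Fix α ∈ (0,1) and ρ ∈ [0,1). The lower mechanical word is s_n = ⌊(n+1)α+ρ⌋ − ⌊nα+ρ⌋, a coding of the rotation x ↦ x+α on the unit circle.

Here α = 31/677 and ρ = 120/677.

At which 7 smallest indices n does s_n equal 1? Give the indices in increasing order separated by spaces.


n=0: ⌊151/677⌋−⌊120/677⌋ = 0−0 = 0
n=1: ⌊182/677⌋−⌊151/677⌋ = 0−0 = 0
  …
n=17: ⌊678/677⌋−⌊647/677⌋ = 1−0 = 1  ← one
n=18: ⌊709/677⌋−⌊678/677⌋ = 1−1 = 0
n=19: ⌊740/677⌋−⌊709/677⌋ = 1−1 = 0
  …
n=39: ⌊1360/677⌋−⌊1329/677⌋ = 2−1 = 1  ← one
n=40: ⌊1391/677⌋−⌊1360/677⌋ = 2−2 = 0
n=41: ⌊1422/677⌋−⌊1391/677⌋ = 2−2 = 0
  …
n=61: ⌊2042/677⌋−⌊2011/677⌋ = 3−2 = 1  ← one
n=62: ⌊2073/677⌋−⌊2042/677⌋ = 3−3 = 0
n=63: ⌊2104/677⌋−⌊2073/677⌋ = 3−3 = 0
  …
n=83: ⌊2724/677⌋−⌊2693/677⌋ = 4−3 = 1  ← one
n=84: ⌊2755/677⌋−⌊2724/677⌋ = 4−4 = 0
n=85: ⌊2786/677⌋−⌊2755/677⌋ = 4−4 = 0
  …
n=105: ⌊3406/677⌋−⌊3375/677⌋ = 5−4 = 1  ← one
n=106: ⌊3437/677⌋−⌊3406/677⌋ = 5−5 = 0
n=107: ⌊3468/677⌋−⌊3437/677⌋ = 5−5 = 0
  …
n=127: ⌊4088/677⌋−⌊4057/677⌋ = 6−5 = 1  ← one
n=128: ⌊4119/677⌋−⌊4088/677⌋ = 6−6 = 0
n=129: ⌊4150/677⌋−⌊4119/677⌋ = 6−6 = 0
  …
n=148: ⌊4739/677⌋−⌊4708/677⌋ = 7−6 = 1  ← one
positions of the first 7 ones: 17 39 61 83 105 127 148

17 39 61 83 105 127 148


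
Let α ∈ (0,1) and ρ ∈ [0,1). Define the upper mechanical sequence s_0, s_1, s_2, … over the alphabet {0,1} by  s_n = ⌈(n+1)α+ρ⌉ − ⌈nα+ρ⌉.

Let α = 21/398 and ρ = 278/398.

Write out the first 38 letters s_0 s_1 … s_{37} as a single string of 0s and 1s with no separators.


n=0: ⌈(1·21+278)/398⌉ − ⌈(0·21+278)/398⌉ = ⌈299/398⌉ − ⌈278/398⌉ = 1 − 1 = 0
n=1: ⌈(2·21+278)/398⌉ − ⌈(1·21+278)/398⌉ = ⌈320/398⌉ − ⌈299/398⌉ = 1 − 1 = 0
n=2: ⌈(3·21+278)/398⌉ − ⌈(2·21+278)/398⌉ = ⌈341/398⌉ − ⌈320/398⌉ = 1 − 1 = 0
n=3: ⌈(4·21+278)/398⌉ − ⌈(3·21+278)/398⌉ = ⌈362/398⌉ − ⌈341/398⌉ = 1 − 1 = 0
n=4: ⌈(5·21+278)/398⌉ − ⌈(4·21+278)/398⌉ = ⌈383/398⌉ − ⌈362/398⌉ = 1 − 1 = 0
n=5: ⌈(6·21+278)/398⌉ − ⌈(5·21+278)/398⌉ = ⌈404/398⌉ − ⌈383/398⌉ = 2 − 1 = 1
n=6: ⌈(7·21+278)/398⌉ − ⌈(6·21+278)/398⌉ = ⌈425/398⌉ − ⌈404/398⌉ = 2 − 2 = 0
n=7: ⌈(8·21+278)/398⌉ − ⌈(7·21+278)/398⌉ = ⌈446/398⌉ − ⌈425/398⌉ = 2 − 2 = 0
n=8: ⌈(9·21+278)/398⌉ − ⌈(8·21+278)/398⌉ = ⌈467/398⌉ − ⌈446/398⌉ = 2 − 2 = 0
n=9: ⌈(10·21+278)/398⌉ − ⌈(9·21+278)/398⌉ = ⌈488/398⌉ − ⌈467/398⌉ = 2 − 2 = 0
n=10: ⌈(11·21+278)/398⌉ − ⌈(10·21+278)/398⌉ = ⌈509/398⌉ − ⌈488/398⌉ = 2 − 2 = 0
n=11: ⌈(12·21+278)/398⌉ − ⌈(11·21+278)/398⌉ = ⌈530/398⌉ − ⌈509/398⌉ = 2 − 2 = 0
n=12: ⌈(13·21+278)/398⌉ − ⌈(12·21+278)/398⌉ = ⌈551/398⌉ − ⌈530/398⌉ = 2 − 2 = 0
n=13: ⌈(14·21+278)/398⌉ − ⌈(13·21+278)/398⌉ = ⌈572/398⌉ − ⌈551/398⌉ = 2 − 2 = 0
n=14: ⌈(15·21+278)/398⌉ − ⌈(14·21+278)/398⌉ = ⌈593/398⌉ − ⌈572/398⌉ = 2 − 2 = 0
n=15: ⌈(16·21+278)/398⌉ − ⌈(15·21+278)/398⌉ = ⌈614/398⌉ − ⌈593/398⌉ = 2 − 2 = 0
n=16: ⌈(17·21+278)/398⌉ − ⌈(16·21+278)/398⌉ = ⌈635/398⌉ − ⌈614/398⌉ = 2 − 2 = 0
n=17: ⌈(18·21+278)/398⌉ − ⌈(17·21+278)/398⌉ = ⌈656/398⌉ − ⌈635/398⌉ = 2 − 2 = 0
n=18: ⌈(19·21+278)/398⌉ − ⌈(18·21+278)/398⌉ = ⌈677/398⌉ − ⌈656/398⌉ = 2 − 2 = 0
n=19: ⌈(20·21+278)/398⌉ − ⌈(19·21+278)/398⌉ = ⌈698/398⌉ − ⌈677/398⌉ = 2 − 2 = 0
n=20: ⌈(21·21+278)/398⌉ − ⌈(20·21+278)/398⌉ = ⌈719/398⌉ − ⌈698/398⌉ = 2 − 2 = 0
n=21: ⌈(22·21+278)/398⌉ − ⌈(21·21+278)/398⌉ = ⌈740/398⌉ − ⌈719/398⌉ = 2 − 2 = 0
n=22: ⌈(23·21+278)/398⌉ − ⌈(22·21+278)/398⌉ = ⌈761/398⌉ − ⌈740/398⌉ = 2 − 2 = 0
n=23: ⌈(24·21+278)/398⌉ − ⌈(23·21+278)/398⌉ = ⌈782/398⌉ − ⌈761/398⌉ = 2 − 2 = 0
n=24: ⌈(25·21+278)/398⌉ − ⌈(24·21+278)/398⌉ = ⌈803/398⌉ − ⌈782/398⌉ = 3 − 2 = 1
n=25: ⌈(26·21+278)/398⌉ − ⌈(25·21+278)/398⌉ = ⌈824/398⌉ − ⌈803/398⌉ = 3 − 3 = 0
n=26: ⌈(27·21+278)/398⌉ − ⌈(26·21+278)/398⌉ = ⌈845/398⌉ − ⌈824/398⌉ = 3 − 3 = 0
n=27: ⌈(28·21+278)/398⌉ − ⌈(27·21+278)/398⌉ = ⌈866/398⌉ − ⌈845/398⌉ = 3 − 3 = 0
n=28: ⌈(29·21+278)/398⌉ − ⌈(28·21+278)/398⌉ = ⌈887/398⌉ − ⌈866/398⌉ = 3 − 3 = 0
n=29: ⌈(30·21+278)/398⌉ − ⌈(29·21+278)/398⌉ = ⌈908/398⌉ − ⌈887/398⌉ = 3 − 3 = 0
n=30: ⌈(31·21+278)/398⌉ − ⌈(30·21+278)/398⌉ = ⌈929/398⌉ − ⌈908/398⌉ = 3 − 3 = 0
n=31: ⌈(32·21+278)/398⌉ − ⌈(31·21+278)/398⌉ = ⌈950/398⌉ − ⌈929/398⌉ = 3 − 3 = 0
n=32: ⌈(33·21+278)/398⌉ − ⌈(32·21+278)/398⌉ = ⌈971/398⌉ − ⌈950/398⌉ = 3 − 3 = 0
n=33: ⌈(34·21+278)/398⌉ − ⌈(33·21+278)/398⌉ = ⌈992/398⌉ − ⌈971/398⌉ = 3 − 3 = 0
n=34: ⌈(35·21+278)/398⌉ − ⌈(34·21+278)/398⌉ = ⌈1013/398⌉ − ⌈992/398⌉ = 3 − 3 = 0
n=35: ⌈(36·21+278)/398⌉ − ⌈(35·21+278)/398⌉ = ⌈1034/398⌉ − ⌈1013/398⌉ = 3 − 3 = 0
n=36: ⌈(37·21+278)/398⌉ − ⌈(36·21+278)/398⌉ = ⌈1055/398⌉ − ⌈1034/398⌉ = 3 − 3 = 0
n=37: ⌈(38·21+278)/398⌉ − ⌈(37·21+278)/398⌉ = ⌈1076/398⌉ − ⌈1055/398⌉ = 3 − 3 = 0

00000100000000000000000010000000000000


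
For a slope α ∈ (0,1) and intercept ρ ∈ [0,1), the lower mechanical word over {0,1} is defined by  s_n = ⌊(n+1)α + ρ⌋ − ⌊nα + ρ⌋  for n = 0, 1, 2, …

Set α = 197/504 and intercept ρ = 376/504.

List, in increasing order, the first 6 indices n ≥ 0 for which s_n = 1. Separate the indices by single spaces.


n=0: ⌊573/504⌋−⌊376/504⌋ = 1−0 = 1  ← one
n=1: ⌊770/504⌋−⌊573/504⌋ = 1−1 = 0
n=2: ⌊967/504⌋−⌊770/504⌋ = 1−1 = 0
n=3: ⌊1164/504⌋−⌊967/504⌋ = 2−1 = 1  ← one
n=4: ⌊1361/504⌋−⌊1164/504⌋ = 2−2 = 0
n=5: ⌊1558/504⌋−⌊1361/504⌋ = 3−2 = 1  ← one
n=6: ⌊1755/504⌋−⌊1558/504⌋ = 3−3 = 0
n=7: ⌊1952/504⌋−⌊1755/504⌋ = 3−3 = 0
n=8: ⌊2149/504⌋−⌊1952/504⌋ = 4−3 = 1  ← one
n=9: ⌊2346/504⌋−⌊2149/504⌋ = 4−4 = 0
n=10: ⌊2543/504⌋−⌊2346/504⌋ = 5−4 = 1  ← one
n=11: ⌊2740/504⌋−⌊2543/504⌋ = 5−5 = 0
n=12: ⌊2937/504⌋−⌊2740/504⌋ = 5−5 = 0
n=13: ⌊3134/504⌋−⌊2937/504⌋ = 6−5 = 1  ← one
positions of the first 6 ones: 0 3 5 8 10 13

0 3 5 8 10 13


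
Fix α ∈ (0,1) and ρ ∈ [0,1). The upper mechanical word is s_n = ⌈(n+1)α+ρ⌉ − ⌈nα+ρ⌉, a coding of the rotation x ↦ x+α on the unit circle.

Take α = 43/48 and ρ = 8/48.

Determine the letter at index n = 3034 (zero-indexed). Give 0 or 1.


(n+1)α + ρ = (3035·43 + 8) / 48 = 130513/48
nα + ρ     = (3034·43 + 8) / 48 = 130470/48
⌈130513/48⌉ = 2720,  ⌈130470/48⌉ = 2719
s_{3034} = 2720 − 2719 = 1

1


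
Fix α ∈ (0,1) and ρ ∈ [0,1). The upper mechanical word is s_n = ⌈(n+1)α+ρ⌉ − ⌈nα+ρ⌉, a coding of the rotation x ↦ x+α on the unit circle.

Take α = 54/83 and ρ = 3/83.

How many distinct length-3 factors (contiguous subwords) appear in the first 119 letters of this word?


t_n = ⌈(n·54+3)/83⌉ for n = 0 … 119:
  n=0…9: ⌈3/83⌉=1 ⌈57/83⌉=1 ⌈111/83⌉=2 ⌈165/83⌉=2 ⌈219/83⌉=3 ⌈273/83⌉=4 ⌈327/83⌉=4 ⌈381/83⌉=5 ⌈435/83⌉=6 ⌈489/83⌉=6
  n=10…19: ⌈543/83⌉=7 ⌈597/83⌉=8 ⌈651/83⌉=8 ⌈705/83⌉=9 ⌈759/83⌉=10 ⌈813/83⌉=10 ⌈867/83⌉=11 ⌈921/83⌉=12 ⌈975/83⌉=12 ⌈1029/83⌉=13
  n=20…29: ⌈1083/83⌉=14 ⌈1137/83⌉=14 ⌈1191/83⌉=15 ⌈1245/83⌉=15 ⌈1299/83⌉=16 ⌈1353/83⌉=17 ⌈1407/83⌉=17 ⌈1461/83⌉=18 ⌈1515/83⌉=19 ⌈1569/83⌉=19
  n=30…39: ⌈1623/83⌉=20 ⌈1677/83⌉=21 ⌈1731/83⌉=21 ⌈1785/83⌉=22 ⌈1839/83⌉=23 ⌈1893/83⌉=23 ⌈1947/83⌉=24 ⌈2001/83⌉=25 ⌈2055/83⌉=25 ⌈2109/83⌉=26
  n=40…49: ⌈2163/83⌉=27 ⌈2217/83⌉=27 ⌈2271/83⌉=28 ⌈2325/83⌉=29 ⌈2379/83⌉=29 ⌈2433/83⌉=30 ⌈2487/83⌉=30 ⌈2541/83⌉=31 ⌈2595/83⌉=32 ⌈2649/83⌉=32
  n=50…59: ⌈2703/83⌉=33 ⌈2757/83⌉=34 ⌈2811/83⌉=34 ⌈2865/83⌉=35 ⌈2919/83⌉=36 ⌈2973/83⌉=36 ⌈3027/83⌉=37 ⌈3081/83⌉=38 ⌈3135/83⌉=38 ⌈3189/83⌉=39
  n=60…69: ⌈3243/83⌉=40 ⌈3297/83⌉=40 ⌈3351/83⌉=41 ⌈3405/83⌉=42 ⌈3459/83⌉=42 ⌈3513/83⌉=43 ⌈3567/83⌉=43 ⌈3621/83⌉=44 ⌈3675/83⌉=45 ⌈3729/83⌉=45
  n=70…79: ⌈3783/83⌉=46 ⌈3837/83⌉=47 ⌈3891/83⌉=47 ⌈3945/83⌉=48 ⌈3999/83⌉=49 ⌈4053/83⌉=49 ⌈4107/83⌉=50 ⌈4161/83⌉=51 ⌈4215/83⌉=51 ⌈4269/83⌉=52
  n=80…89: ⌈4323/83⌉=53 ⌈4377/83⌉=53 ⌈4431/83⌉=54 ⌈4485/83⌉=55 ⌈4539/83⌉=55 ⌈4593/83⌉=56 ⌈4647/83⌉=56 ⌈4701/83⌉=57 ⌈4755/83⌉=58 ⌈4809/83⌉=58
  n=90…99: ⌈4863/83⌉=59 ⌈4917/83⌉=60 ⌈4971/83⌉=60 ⌈5025/83⌉=61 ⌈5079/83⌉=62 ⌈5133/83⌉=62 ⌈5187/83⌉=63 ⌈5241/83⌉=64 ⌈5295/83⌉=64 ⌈5349/83⌉=65
  n=100…109: ⌈5403/83⌉=66 ⌈5457/83⌉=66 ⌈5511/83⌉=67 ⌈5565/83⌉=68 ⌈5619/83⌉=68 ⌈5673/83⌉=69 ⌈5727/83⌉=69 ⌈5781/83⌉=70 ⌈5835/83⌉=71 ⌈5889/83⌉=71
  n=110…119: ⌈5943/83⌉=72 ⌈5997/83⌉=73 ⌈6051/83⌉=73 ⌈6105/83⌉=74 ⌈6159/83⌉=75 ⌈6213/83⌉=75 ⌈6267/83⌉=76 ⌈6321/83⌉=77 ⌈6375/83⌉=77 ⌈6429/83⌉=78
s_n = t_(n+1) − t_n for n = 0 … 118 gives
prefix = 01011011011011011011010110110110110110110110101101101101101101101011011011011011011010110110110110110110101101101101101
slide a length-3 window over [0..2] … [116..118] (117 windows); first occurrence of each distinct factor:
  [  0..  2] 010
  [  1..  3] 101
  [  2..  4] 011
  [  3..  5] 110
  (the other 113 windows repeat one of these)
distinct factors: {010, 011, 101, 110}
count = 4  (Sturmian bound for length 3 is 4)

4


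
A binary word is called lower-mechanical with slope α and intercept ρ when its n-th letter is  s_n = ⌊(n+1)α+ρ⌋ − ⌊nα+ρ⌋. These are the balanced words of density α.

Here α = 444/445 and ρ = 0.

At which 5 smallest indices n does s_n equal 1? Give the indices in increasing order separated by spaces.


n=0: ⌊444/445⌋−⌊0/445⌋ = 0−0 = 0
n=1: ⌊888/445⌋−⌊444/445⌋ = 1−0 = 1  ← one
n=2: ⌊1332/445⌋−⌊888/445⌋ = 2−1 = 1  ← one
n=3: ⌊1776/445⌋−⌊1332/445⌋ = 3−2 = 1  ← one
n=4: ⌊2220/445⌋−⌊1776/445⌋ = 4−3 = 1  ← one
n=5: ⌊2664/445⌋−⌊2220/445⌋ = 5−4 = 1  ← one
positions of the first 5 ones: 1 2 3 4 5

1 2 3 4 5


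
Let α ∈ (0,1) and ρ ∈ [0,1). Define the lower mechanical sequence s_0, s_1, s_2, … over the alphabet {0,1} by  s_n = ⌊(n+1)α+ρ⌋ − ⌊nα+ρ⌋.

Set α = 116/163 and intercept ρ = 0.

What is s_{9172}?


1

(n+1)α + ρ = (9173·116) / 163 = 1064068/163
nα + ρ     = (9172·116) / 163 = 1063952/163
⌊1064068/163⌋ = 6528,  ⌊1063952/163⌋ = 6527
s_{9172} = 6528 − 6527 = 1


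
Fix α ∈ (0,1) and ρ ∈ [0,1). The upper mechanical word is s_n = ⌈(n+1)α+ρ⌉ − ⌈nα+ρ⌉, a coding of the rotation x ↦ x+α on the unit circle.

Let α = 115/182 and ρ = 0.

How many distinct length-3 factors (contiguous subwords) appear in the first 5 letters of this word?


3

t_n = ⌈(n·115)/182⌉ for n = 0 … 5:
  n=0…5: ⌈0/182⌉=0 ⌈115/182⌉=1 ⌈230/182⌉=2 ⌈345/182⌉=2 ⌈460/182⌉=3 ⌈575/182⌉=4
s_n = t_(n+1) − t_n for n = 0 … 4 gives
prefix = 11011
slide a length-3 window over [0..2] … [2..4] (3 windows); first occurrence of each distinct factor:
  [  0..  2] 110
  [  1..  3] 101
  [  2..  4] 011
distinct factors: {011, 101, 110}
count = 3  (Sturmian bound for length 3 is 4)


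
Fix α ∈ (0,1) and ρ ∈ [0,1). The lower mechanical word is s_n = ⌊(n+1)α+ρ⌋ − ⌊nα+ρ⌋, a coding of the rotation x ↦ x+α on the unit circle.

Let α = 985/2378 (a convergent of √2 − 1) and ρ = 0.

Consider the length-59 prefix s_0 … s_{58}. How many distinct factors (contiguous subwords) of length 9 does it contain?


10

t_n = ⌊(n·985)/2378⌋ for n = 0 … 59:
  n=0…9: ⌊0/2378⌋=0 ⌊985/2378⌋=0 ⌊1970/2378⌋=0 ⌊2955/2378⌋=1 ⌊3940/2378⌋=1 ⌊4925/2378⌋=2 ⌊5910/2378⌋=2 ⌊6895/2378⌋=2 ⌊7880/2378⌋=3 ⌊8865/2378⌋=3
  n=10…19: ⌊9850/2378⌋=4 ⌊10835/2378⌋=4 ⌊11820/2378⌋=4 ⌊12805/2378⌋=5 ⌊13790/2378⌋=5 ⌊14775/2378⌋=6 ⌊15760/2378⌋=6 ⌊16745/2378⌋=7 ⌊17730/2378⌋=7 ⌊18715/2378⌋=7
  n=20…29: ⌊19700/2378⌋=8 ⌊20685/2378⌋=8 ⌊21670/2378⌋=9 ⌊22655/2378⌋=9 ⌊23640/2378⌋=9 ⌊24625/2378⌋=10 ⌊25610/2378⌋=10 ⌊26595/2378⌋=11 ⌊27580/2378⌋=11 ⌊28565/2378⌋=12
  n=30…39: ⌊29550/2378⌋=12 ⌊30535/2378⌋=12 ⌊31520/2378⌋=13 ⌊32505/2378⌋=13 ⌊33490/2378⌋=14 ⌊34475/2378⌋=14 ⌊35460/2378⌋=14 ⌊36445/2378⌋=15 ⌊37430/2378⌋=15 ⌊38415/2378⌋=16
  n=40…49: ⌊39400/2378⌋=16 ⌊40385/2378⌋=16 ⌊41370/2378⌋=17 ⌊42355/2378⌋=17 ⌊43340/2378⌋=18 ⌊44325/2378⌋=18 ⌊45310/2378⌋=19 ⌊46295/2378⌋=19 ⌊47280/2378⌋=19 ⌊48265/2378⌋=20
  n=50…59: ⌊49250/2378⌋=20 ⌊50235/2378⌋=21 ⌊51220/2378⌋=21 ⌊52205/2378⌋=21 ⌊53190/2378⌋=22 ⌊54175/2378⌋=22 ⌊55160/2378⌋=23 ⌊56145/2378⌋=23 ⌊57130/2378⌋=24 ⌊58115/2378⌋=24
s_n = t_(n+1) − t_n for n = 0 … 58 gives
prefix = 00101001010010101001010010101001010010100101010010100101010
slide a length-9 window over [0..8] … [50..58] (51 windows); first occurrence of each distinct factor:
  [  0..  8] 001010010
  [  1..  9] 010100101
  [  2.. 10] 101001010
  [  3.. 11] 010010100
  [  4.. 12] 100101001
  [  8.. 16] 010010101
  [  9.. 17] 100101010
  [ 10.. 18] 001010100
  [ 11.. 19] 010101001
  [ 12.. 20] 101010010
  (the other 41 windows repeat one of these)
distinct factors: {001010010, 001010100, 010010100, 010010101, 010100101, 010101001, 100101001, 100101010, 101001010, 101010010}
count = 10  (Sturmian bound for length 9 is 10)


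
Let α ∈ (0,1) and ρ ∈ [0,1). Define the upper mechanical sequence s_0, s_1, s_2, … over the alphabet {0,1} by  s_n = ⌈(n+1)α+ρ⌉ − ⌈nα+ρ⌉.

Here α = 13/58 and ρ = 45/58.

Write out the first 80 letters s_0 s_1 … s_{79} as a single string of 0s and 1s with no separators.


01000100010000100010000100010000100010000100010000100010000100010001000010001000

n=0: ⌈(1·13+45)/58⌉ − ⌈(0·13+45)/58⌉ = ⌈58/58⌉ − ⌈45/58⌉ = 1 − 1 = 0
n=1: ⌈(2·13+45)/58⌉ − ⌈(1·13+45)/58⌉ = ⌈71/58⌉ − ⌈58/58⌉ = 2 − 1 = 1
n=2: ⌈(3·13+45)/58⌉ − ⌈(2·13+45)/58⌉ = ⌈84/58⌉ − ⌈71/58⌉ = 2 − 2 = 0
n=3: ⌈(4·13+45)/58⌉ − ⌈(3·13+45)/58⌉ = ⌈97/58⌉ − ⌈84/58⌉ = 2 − 2 = 0
n=4: ⌈(5·13+45)/58⌉ − ⌈(4·13+45)/58⌉ = ⌈110/58⌉ − ⌈97/58⌉ = 2 − 2 = 0
n=5: ⌈(6·13+45)/58⌉ − ⌈(5·13+45)/58⌉ = ⌈123/58⌉ − ⌈110/58⌉ = 3 − 2 = 1
n=6: ⌈(7·13+45)/58⌉ − ⌈(6·13+45)/58⌉ = ⌈136/58⌉ − ⌈123/58⌉ = 3 − 3 = 0
n=7: ⌈(8·13+45)/58⌉ − ⌈(7·13+45)/58⌉ = ⌈149/58⌉ − ⌈136/58⌉ = 3 − 3 = 0
n=8: ⌈(9·13+45)/58⌉ − ⌈(8·13+45)/58⌉ = ⌈162/58⌉ − ⌈149/58⌉ = 3 − 3 = 0
n=9: ⌈(10·13+45)/58⌉ − ⌈(9·13+45)/58⌉ = ⌈175/58⌉ − ⌈162/58⌉ = 4 − 3 = 1
n=10: ⌈(11·13+45)/58⌉ − ⌈(10·13+45)/58⌉ = ⌈188/58⌉ − ⌈175/58⌉ = 4 − 4 = 0
n=11: ⌈(12·13+45)/58⌉ − ⌈(11·13+45)/58⌉ = ⌈201/58⌉ − ⌈188/58⌉ = 4 − 4 = 0
n=12: ⌈(13·13+45)/58⌉ − ⌈(12·13+45)/58⌉ = ⌈214/58⌉ − ⌈201/58⌉ = 4 − 4 = 0
n=13: ⌈(14·13+45)/58⌉ − ⌈(13·13+45)/58⌉ = ⌈227/58⌉ − ⌈214/58⌉ = 4 − 4 = 0
n=14: ⌈(15·13+45)/58⌉ − ⌈(14·13+45)/58⌉ = ⌈240/58⌉ − ⌈227/58⌉ = 5 − 4 = 1
n=15: ⌈(16·13+45)/58⌉ − ⌈(15·13+45)/58⌉ = ⌈253/58⌉ − ⌈240/58⌉ = 5 − 5 = 0
n=16: ⌈(17·13+45)/58⌉ − ⌈(16·13+45)/58⌉ = ⌈266/58⌉ − ⌈253/58⌉ = 5 − 5 = 0
n=17: ⌈(18·13+45)/58⌉ − ⌈(17·13+45)/58⌉ = ⌈279/58⌉ − ⌈266/58⌉ = 5 − 5 = 0
n=18: ⌈(19·13+45)/58⌉ − ⌈(18·13+45)/58⌉ = ⌈292/58⌉ − ⌈279/58⌉ = 6 − 5 = 1
n=19: ⌈(20·13+45)/58⌉ − ⌈(19·13+45)/58⌉ = ⌈305/58⌉ − ⌈292/58⌉ = 6 − 6 = 0
n=20: ⌈(21·13+45)/58⌉ − ⌈(20·13+45)/58⌉ = ⌈318/58⌉ − ⌈305/58⌉ = 6 − 6 = 0
n=21: ⌈(22·13+45)/58⌉ − ⌈(21·13+45)/58⌉ = ⌈331/58⌉ − ⌈318/58⌉ = 6 − 6 = 0
n=22: ⌈(23·13+45)/58⌉ − ⌈(22·13+45)/58⌉ = ⌈344/58⌉ − ⌈331/58⌉ = 6 − 6 = 0
n=23: ⌈(24·13+45)/58⌉ − ⌈(23·13+45)/58⌉ = ⌈357/58⌉ − ⌈344/58⌉ = 7 − 6 = 1
n=24: ⌈(25·13+45)/58⌉ − ⌈(24·13+45)/58⌉ = ⌈370/58⌉ − ⌈357/58⌉ = 7 − 7 = 0
n=25: ⌈(26·13+45)/58⌉ − ⌈(25·13+45)/58⌉ = ⌈383/58⌉ − ⌈370/58⌉ = 7 − 7 = 0
n=26: ⌈(27·13+45)/58⌉ − ⌈(26·13+45)/58⌉ = ⌈396/58⌉ − ⌈383/58⌉ = 7 − 7 = 0
n=27: ⌈(28·13+45)/58⌉ − ⌈(27·13+45)/58⌉ = ⌈409/58⌉ − ⌈396/58⌉ = 8 − 7 = 1
n=28: ⌈(29·13+45)/58⌉ − ⌈(28·13+45)/58⌉ = ⌈422/58⌉ − ⌈409/58⌉ = 8 − 8 = 0
n=29: ⌈(30·13+45)/58⌉ − ⌈(29·13+45)/58⌉ = ⌈435/58⌉ − ⌈422/58⌉ = 8 − 8 = 0
n=30: ⌈(31·13+45)/58⌉ − ⌈(30·13+45)/58⌉ = ⌈448/58⌉ − ⌈435/58⌉ = 8 − 8 = 0
n=31: ⌈(32·13+45)/58⌉ − ⌈(31·13+45)/58⌉ = ⌈461/58⌉ − ⌈448/58⌉ = 8 − 8 = 0
n=32: ⌈(33·13+45)/58⌉ − ⌈(32·13+45)/58⌉ = ⌈474/58⌉ − ⌈461/58⌉ = 9 − 8 = 1
n=33: ⌈(34·13+45)/58⌉ − ⌈(33·13+45)/58⌉ = ⌈487/58⌉ − ⌈474/58⌉ = 9 − 9 = 0
n=34: ⌈(35·13+45)/58⌉ − ⌈(34·13+45)/58⌉ = ⌈500/58⌉ − ⌈487/58⌉ = 9 − 9 = 0
n=35: ⌈(36·13+45)/58⌉ − ⌈(35·13+45)/58⌉ = ⌈513/58⌉ − ⌈500/58⌉ = 9 − 9 = 0
n=36: ⌈(37·13+45)/58⌉ − ⌈(36·13+45)/58⌉ = ⌈526/58⌉ − ⌈513/58⌉ = 10 − 9 = 1
n=37: ⌈(38·13+45)/58⌉ − ⌈(37·13+45)/58⌉ = ⌈539/58⌉ − ⌈526/58⌉ = 10 − 10 = 0
n=38: ⌈(39·13+45)/58⌉ − ⌈(38·13+45)/58⌉ = ⌈552/58⌉ − ⌈539/58⌉ = 10 − 10 = 0
n=39: ⌈(40·13+45)/58⌉ − ⌈(39·13+45)/58⌉ = ⌈565/58⌉ − ⌈552/58⌉ = 10 − 10 = 0
n=40: ⌈(41·13+45)/58⌉ − ⌈(40·13+45)/58⌉ = ⌈578/58⌉ − ⌈565/58⌉ = 10 − 10 = 0
n=41: ⌈(42·13+45)/58⌉ − ⌈(41·13+45)/58⌉ = ⌈591/58⌉ − ⌈578/58⌉ = 11 − 10 = 1
n=42: ⌈(43·13+45)/58⌉ − ⌈(42·13+45)/58⌉ = ⌈604/58⌉ − ⌈591/58⌉ = 11 − 11 = 0
n=43: ⌈(44·13+45)/58⌉ − ⌈(43·13+45)/58⌉ = ⌈617/58⌉ − ⌈604/58⌉ = 11 − 11 = 0
n=44: ⌈(45·13+45)/58⌉ − ⌈(44·13+45)/58⌉ = ⌈630/58⌉ − ⌈617/58⌉ = 11 − 11 = 0
n=45: ⌈(46·13+45)/58⌉ − ⌈(45·13+45)/58⌉ = ⌈643/58⌉ − ⌈630/58⌉ = 12 − 11 = 1
n=46: ⌈(47·13+45)/58⌉ − ⌈(46·13+45)/58⌉ = ⌈656/58⌉ − ⌈643/58⌉ = 12 − 12 = 0
n=47: ⌈(48·13+45)/58⌉ − ⌈(47·13+45)/58⌉ = ⌈669/58⌉ − ⌈656/58⌉ = 12 − 12 = 0
n=48: ⌈(49·13+45)/58⌉ − ⌈(48·13+45)/58⌉ = ⌈682/58⌉ − ⌈669/58⌉ = 12 − 12 = 0
n=49: ⌈(50·13+45)/58⌉ − ⌈(49·13+45)/58⌉ = ⌈695/58⌉ − ⌈682/58⌉ = 12 − 12 = 0
n=50: ⌈(51·13+45)/58⌉ − ⌈(50·13+45)/58⌉ = ⌈708/58⌉ − ⌈695/58⌉ = 13 − 12 = 1
n=51: ⌈(52·13+45)/58⌉ − ⌈(51·13+45)/58⌉ = ⌈721/58⌉ − ⌈708/58⌉ = 13 − 13 = 0
n=52: ⌈(53·13+45)/58⌉ − ⌈(52·13+45)/58⌉ = ⌈734/58⌉ − ⌈721/58⌉ = 13 − 13 = 0
n=53: ⌈(54·13+45)/58⌉ − ⌈(53·13+45)/58⌉ = ⌈747/58⌉ − ⌈734/58⌉ = 13 − 13 = 0
n=54: ⌈(55·13+45)/58⌉ − ⌈(54·13+45)/58⌉ = ⌈760/58⌉ − ⌈747/58⌉ = 14 − 13 = 1
n=55: ⌈(56·13+45)/58⌉ − ⌈(55·13+45)/58⌉ = ⌈773/58⌉ − ⌈760/58⌉ = 14 − 14 = 0
n=56: ⌈(57·13+45)/58⌉ − ⌈(56·13+45)/58⌉ = ⌈786/58⌉ − ⌈773/58⌉ = 14 − 14 = 0
n=57: ⌈(58·13+45)/58⌉ − ⌈(57·13+45)/58⌉ = ⌈799/58⌉ − ⌈786/58⌉ = 14 − 14 = 0
n=58: ⌈(59·13+45)/58⌉ − ⌈(58·13+45)/58⌉ = ⌈812/58⌉ − ⌈799/58⌉ = 14 − 14 = 0
n=59: ⌈(60·13+45)/58⌉ − ⌈(59·13+45)/58⌉ = ⌈825/58⌉ − ⌈812/58⌉ = 15 − 14 = 1
n=60: ⌈(61·13+45)/58⌉ − ⌈(60·13+45)/58⌉ = ⌈838/58⌉ − ⌈825/58⌉ = 15 − 15 = 0
n=61: ⌈(62·13+45)/58⌉ − ⌈(61·13+45)/58⌉ = ⌈851/58⌉ − ⌈838/58⌉ = 15 − 15 = 0
n=62: ⌈(63·13+45)/58⌉ − ⌈(62·13+45)/58⌉ = ⌈864/58⌉ − ⌈851/58⌉ = 15 − 15 = 0
n=63: ⌈(64·13+45)/58⌉ − ⌈(63·13+45)/58⌉ = ⌈877/58⌉ − ⌈864/58⌉ = 16 − 15 = 1
n=64: ⌈(65·13+45)/58⌉ − ⌈(64·13+45)/58⌉ = ⌈890/58⌉ − ⌈877/58⌉ = 16 − 16 = 0
n=65: ⌈(66·13+45)/58⌉ − ⌈(65·13+45)/58⌉ = ⌈903/58⌉ − ⌈890/58⌉ = 16 − 16 = 0
n=66: ⌈(67·13+45)/58⌉ − ⌈(66·13+45)/58⌉ = ⌈916/58⌉ − ⌈903/58⌉ = 16 − 16 = 0
n=67: ⌈(68·13+45)/58⌉ − ⌈(67·13+45)/58⌉ = ⌈929/58⌉ − ⌈916/58⌉ = 17 − 16 = 1
n=68: ⌈(69·13+45)/58⌉ − ⌈(68·13+45)/58⌉ = ⌈942/58⌉ − ⌈929/58⌉ = 17 − 17 = 0
n=69: ⌈(70·13+45)/58⌉ − ⌈(69·13+45)/58⌉ = ⌈955/58⌉ − ⌈942/58⌉ = 17 − 17 = 0
n=70: ⌈(71·13+45)/58⌉ − ⌈(70·13+45)/58⌉ = ⌈968/58⌉ − ⌈955/58⌉ = 17 − 17 = 0
n=71: ⌈(72·13+45)/58⌉ − ⌈(71·13+45)/58⌉ = ⌈981/58⌉ − ⌈968/58⌉ = 17 − 17 = 0
n=72: ⌈(73·13+45)/58⌉ − ⌈(72·13+45)/58⌉ = ⌈994/58⌉ − ⌈981/58⌉ = 18 − 17 = 1
n=73: ⌈(74·13+45)/58⌉ − ⌈(73·13+45)/58⌉ = ⌈1007/58⌉ − ⌈994/58⌉ = 18 − 18 = 0
n=74: ⌈(75·13+45)/58⌉ − ⌈(74·13+45)/58⌉ = ⌈1020/58⌉ − ⌈1007/58⌉ = 18 − 18 = 0
n=75: ⌈(76·13+45)/58⌉ − ⌈(75·13+45)/58⌉ = ⌈1033/58⌉ − ⌈1020/58⌉ = 18 − 18 = 0
n=76: ⌈(77·13+45)/58⌉ − ⌈(76·13+45)/58⌉ = ⌈1046/58⌉ − ⌈1033/58⌉ = 19 − 18 = 1
n=77: ⌈(78·13+45)/58⌉ − ⌈(77·13+45)/58⌉ = ⌈1059/58⌉ − ⌈1046/58⌉ = 19 − 19 = 0
n=78: ⌈(79·13+45)/58⌉ − ⌈(78·13+45)/58⌉ = ⌈1072/58⌉ − ⌈1059/58⌉ = 19 − 19 = 0
n=79: ⌈(80·13+45)/58⌉ − ⌈(79·13+45)/58⌉ = ⌈1085/58⌉ − ⌈1072/58⌉ = 19 − 19 = 0


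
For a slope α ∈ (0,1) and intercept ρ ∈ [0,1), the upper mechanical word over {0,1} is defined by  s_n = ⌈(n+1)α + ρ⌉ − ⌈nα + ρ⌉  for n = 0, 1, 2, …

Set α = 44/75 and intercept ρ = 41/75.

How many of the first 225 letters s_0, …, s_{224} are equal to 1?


#1s = Σ_{n=0}^{224} s_n = Σ_{n=0}^{224} (⌈(n+1)α+ρ⌉ − ⌈nα+ρ⌉)
the sum telescopes: every ⌈nα+ρ⌉ with 0 < n < 225 appears once with + and once with −, leaving ⌈225α+ρ⌉ − ⌈0·α+ρ⌉
225α + ρ = (225·44 + 41) / 75 = 9941/75
ρ = 41/75
⌈9941/75⌉ = 133,  ⌈41/75⌉ = 1
#1s = 133 − 1 = 132

132


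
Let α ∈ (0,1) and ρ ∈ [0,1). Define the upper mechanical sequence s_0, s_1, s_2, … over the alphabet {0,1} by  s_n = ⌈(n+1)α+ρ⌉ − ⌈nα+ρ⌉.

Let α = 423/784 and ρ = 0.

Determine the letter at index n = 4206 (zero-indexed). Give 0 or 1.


0

(n+1)α + ρ = (4207·423) / 784 = 1779561/784
nα + ρ     = (4206·423) / 784 = 1779138/784
⌈1779561/784⌉ = 2270,  ⌈1779138/784⌉ = 2270
s_{4206} = 2270 − 2270 = 0


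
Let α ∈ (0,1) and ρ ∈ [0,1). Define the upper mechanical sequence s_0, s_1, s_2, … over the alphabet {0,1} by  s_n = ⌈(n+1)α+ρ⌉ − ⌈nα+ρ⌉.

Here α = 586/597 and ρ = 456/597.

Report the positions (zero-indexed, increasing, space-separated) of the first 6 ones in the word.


0 1 2 3 4 5

n=0: ⌈1042/597⌉−⌈456/597⌉ = 2−1 = 1  ← one
n=1: ⌈1628/597⌉−⌈1042/597⌉ = 3−2 = 1  ← one
n=2: ⌈2214/597⌉−⌈1628/597⌉ = 4−3 = 1  ← one
n=3: ⌈2800/597⌉−⌈2214/597⌉ = 5−4 = 1  ← one
n=4: ⌈3386/597⌉−⌈2800/597⌉ = 6−5 = 1  ← one
n=5: ⌈3972/597⌉−⌈3386/597⌉ = 7−6 = 1  ← one
positions of the first 6 ones: 0 1 2 3 4 5
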